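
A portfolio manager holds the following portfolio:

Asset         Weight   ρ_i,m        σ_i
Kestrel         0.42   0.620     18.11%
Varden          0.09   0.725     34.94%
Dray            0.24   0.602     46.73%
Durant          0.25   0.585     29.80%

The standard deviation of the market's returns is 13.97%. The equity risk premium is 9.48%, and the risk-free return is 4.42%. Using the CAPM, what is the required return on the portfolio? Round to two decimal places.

β_Kestrel = 0.620 × 18.11% / 13.97% = 0.8037
β_Varden = 0.725 × 34.94% / 13.97% = 1.8133
β_Dray = 0.602 × 46.73% / 13.97% = 2.0137
β_Durant = 0.585 × 29.80% / 13.97% = 1.2479
β_P = Σ w_i β_i = 0.42×0.8037 + 0.09×1.8133 + 0.24×2.0137 + 0.25×1.2479 = 1.2960
E(R_P) = R_f + β_P × MRP = 4.42% + 1.2960 × 9.48% = 16.71%

16.71%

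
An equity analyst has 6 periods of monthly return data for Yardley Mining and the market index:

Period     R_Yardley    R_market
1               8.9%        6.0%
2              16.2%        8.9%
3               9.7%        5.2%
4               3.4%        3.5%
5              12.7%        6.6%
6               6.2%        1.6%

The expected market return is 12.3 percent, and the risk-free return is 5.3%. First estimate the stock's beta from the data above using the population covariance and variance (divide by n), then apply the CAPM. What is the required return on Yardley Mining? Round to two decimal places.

Mean R_i = (8.9 + 16.2 + 9.7 + 3.4 + 12.7 + 6.2) / 6 = 9.5167%
Mean R_m = (6.0 + 8.9 + 5.2 + 3.5 + 6.6 + 1.6) / 6 = 5.3000%
Σ(R_i − R̄_i)(R_m − R̄_m) = 51.0300  ⇒  Cov = 51.0300 / 6 = 8.5050
Σ(R_m − R̄_m)² = 32.0800  ⇒  Var(R_m) = 32.0800 / 6 = 5.3467
β = Cov / Var(R_m) = 8.5050 / 5.3467 = 1.5907
MRP = 12.3% − 5.3% = 7.00%
E(R) = R_f + β × MRP = 5.3% + 1.5907 × 7.0% = 16.43%

16.43%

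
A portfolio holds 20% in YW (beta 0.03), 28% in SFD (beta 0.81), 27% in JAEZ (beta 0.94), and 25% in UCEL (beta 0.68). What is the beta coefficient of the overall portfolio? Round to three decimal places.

β_P = Σ w_i β_i = 0.20×0.03 + 0.28×0.81 + 0.27×0.94 + 0.25×0.68 = 0.6566

0.657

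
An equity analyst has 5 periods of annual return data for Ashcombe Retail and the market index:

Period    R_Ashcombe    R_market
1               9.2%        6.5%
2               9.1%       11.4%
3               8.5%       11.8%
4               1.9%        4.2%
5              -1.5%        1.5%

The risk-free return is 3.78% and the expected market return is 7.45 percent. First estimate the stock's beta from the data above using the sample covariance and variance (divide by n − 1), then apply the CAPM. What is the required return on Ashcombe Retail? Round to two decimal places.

7.28%

Mean R_i = (9.2 + 9.1 + 8.5 + 1.9 − 1.5) / 5 = 5.4400%
Mean R_m = (6.5 + 11.4 + 11.8 + 4.2 + 1.5) / 5 = 7.0800%
Σ(R_i − R̄_i)(R_m − R̄_m) = 76.9940  ⇒  Cov = 76.9940 / 4 = 19.2485
Σ(R_m − R̄_m)² = 80.7080  ⇒  Var(R_m) = 80.7080 / 4 = 20.1770
β = Cov / Var(R_m) = 19.2485 / 20.1770 = 0.9540
MRP = 7.45% − 3.78% = 3.67%
E(R) = R_f + β × MRP = 3.78% + 0.9540 × 3.67% = 7.28%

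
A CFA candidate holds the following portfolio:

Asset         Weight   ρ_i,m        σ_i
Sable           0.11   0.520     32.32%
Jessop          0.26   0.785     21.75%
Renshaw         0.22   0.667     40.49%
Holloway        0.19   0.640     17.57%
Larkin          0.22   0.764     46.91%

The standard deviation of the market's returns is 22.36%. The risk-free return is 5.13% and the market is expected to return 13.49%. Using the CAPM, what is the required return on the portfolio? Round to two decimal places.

β_Sable = 0.520 × 32.32% / 22.36% = 0.7516
β_Jessop = 0.785 × 21.75% / 22.36% = 0.7636
β_Renshaw = 0.667 × 40.49% / 22.36% = 1.2078
β_Holloway = 0.640 × 17.57% / 22.36% = 0.5029
β_Larkin = 0.764 × 46.91% / 22.36% = 1.6028
β_P = Σ w_i β_i = 0.11×0.7516 + 0.26×0.7636 + 0.22×1.2078 + 0.19×0.5029 + 0.22×1.6028 = 0.9951
MRP = 13.49% − 5.13% = 8.36%
E(R_P) = R_f + β_P × MRP = 5.13% + 0.9951 × 8.36% = 13.45%

13.45%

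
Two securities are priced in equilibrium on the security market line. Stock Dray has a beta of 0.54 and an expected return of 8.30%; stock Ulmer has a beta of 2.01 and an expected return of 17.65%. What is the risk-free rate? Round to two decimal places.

Both satisfy E(R) = R_f + β·MRP, so the slope of the SML is
MRP = (17.65% − 8.30%) / (2.01 − 0.54) = 9.35% / 1.47 = 6.3605%
R_f = E(R_Dray) − β_Dray·MRP = 8.30% − 0.54 × 6.3605% = 4.8653%

4.87%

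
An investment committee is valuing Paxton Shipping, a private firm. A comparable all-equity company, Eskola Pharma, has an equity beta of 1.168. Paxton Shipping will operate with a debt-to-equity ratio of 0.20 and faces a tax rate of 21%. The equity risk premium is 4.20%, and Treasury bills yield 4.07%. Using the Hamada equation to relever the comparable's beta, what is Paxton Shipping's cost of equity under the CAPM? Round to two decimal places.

9.75%

β_L = β_U × [1 + (1 − t)(D/E)] = 1.168 × [1 + (1 − 0.21) × 0.20]
    = 1.168 × [1 + 0.79 × 0.20] = 1.168 × 1.1580 = 1.3525
E(R) = R_f + β_L × MRP = 4.07% + 1.3525 × 4.20% = 9.75%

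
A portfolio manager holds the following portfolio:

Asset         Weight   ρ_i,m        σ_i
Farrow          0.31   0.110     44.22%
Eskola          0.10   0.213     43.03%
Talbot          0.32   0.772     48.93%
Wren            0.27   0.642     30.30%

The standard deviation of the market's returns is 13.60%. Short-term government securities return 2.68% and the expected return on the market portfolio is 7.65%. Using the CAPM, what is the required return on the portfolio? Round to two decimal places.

9.90%

β_Farrow = 0.110 × 44.22% / 13.60% = 0.3577
β_Eskola = 0.213 × 43.03% / 13.60% = 0.6739
β_Talbot = 0.772 × 48.93% / 13.60% = 2.7775
β_Wren = 0.642 × 30.30% / 13.60% = 1.4303
β_P = Σ w_i β_i = 0.31×0.3577 + 0.10×0.6739 + 0.32×2.7775 + 0.27×1.4303 = 1.4533
MRP = 7.65% − 2.68% = 4.97%
E(R_P) = R_f + β_P × MRP = 2.68% + 1.4533 × 4.97% = 9.90%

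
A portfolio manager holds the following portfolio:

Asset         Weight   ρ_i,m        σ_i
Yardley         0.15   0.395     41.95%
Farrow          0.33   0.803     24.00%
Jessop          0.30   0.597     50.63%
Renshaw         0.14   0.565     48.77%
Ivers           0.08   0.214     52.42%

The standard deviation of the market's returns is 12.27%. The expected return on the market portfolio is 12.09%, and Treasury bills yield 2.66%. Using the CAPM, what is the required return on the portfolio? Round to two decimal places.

20.08%

β_Yardley = 0.395 × 41.95% / 12.27% = 1.3505
β_Farrow = 0.803 × 24.00% / 12.27% = 1.5707
β_Jessop = 0.597 × 50.63% / 12.27% = 2.4634
β_Renshaw = 0.565 × 48.77% / 12.27% = 2.2457
β_Ivers = 0.214 × 52.42% / 12.27% = 0.9143
β_P = Σ w_i β_i = 0.15×1.3505 + 0.33×1.5707 + 0.30×2.4634 + 0.14×2.2457 + 0.08×0.9143 = 1.8475
MRP = 12.09% − 2.66% = 9.43%
E(R_P) = R_f + β_P × MRP = 2.66% + 1.8475 × 9.43% = 20.08%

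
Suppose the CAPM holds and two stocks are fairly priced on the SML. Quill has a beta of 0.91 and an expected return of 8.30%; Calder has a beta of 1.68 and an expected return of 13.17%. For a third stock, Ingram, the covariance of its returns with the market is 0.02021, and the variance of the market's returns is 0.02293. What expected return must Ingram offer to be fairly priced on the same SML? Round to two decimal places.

MRP = (13.17% − 8.30%) / (1.68 − 0.91) = 6.3247%
R_f = 8.30% − 0.91 × 6.3247% = 2.5445%
β_Ingram = Cov / Var(R_m) = 0.02021 / 0.02293 = 0.8814
E(R_Ingram) = R_f + β × MRP = 2.5445% + 0.8814 × 6.3247% = 8.12%

8.12%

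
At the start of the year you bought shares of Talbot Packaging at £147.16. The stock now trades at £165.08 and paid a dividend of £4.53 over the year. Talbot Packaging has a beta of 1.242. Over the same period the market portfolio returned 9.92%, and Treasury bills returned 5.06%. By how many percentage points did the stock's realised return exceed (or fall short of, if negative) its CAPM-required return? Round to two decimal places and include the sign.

+4.16%

Realised HPR = (P1 + D1 − P0) / P0 = (165.08 + 4.53 − 147.16) / 147.16 = 22.45 / 147.16 = 15.2555%
MRP = 9.92% − 5.06% = 4.86%
CAPM required = R_f + β·MRP = 5.06% + 1.242 × 4.86% = 11.09612%
α = realised − required = 15.2555% − 11.09612% = +4.16%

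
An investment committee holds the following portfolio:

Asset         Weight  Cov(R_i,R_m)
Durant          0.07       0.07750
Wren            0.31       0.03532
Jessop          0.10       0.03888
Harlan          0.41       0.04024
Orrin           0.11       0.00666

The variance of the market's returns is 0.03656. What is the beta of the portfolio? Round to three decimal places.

1.026

β_Durant = 0.07750 / 0.03656 = 2.1198
β_Wren = 0.03532 / 0.03656 = 0.9661
β_Jessop = 0.03888 / 0.03656 = 1.0635
β_Harlan = 0.04024 / 0.03656 = 1.1007
β_Orrin = 0.00666 / 0.03656 = 0.1822
β_P = Σ w_i β_i = 0.07×2.1198 + 0.31×0.9661 + 0.10×1.0635 + 0.41×1.1007 + 0.11×0.1822 = 1.0256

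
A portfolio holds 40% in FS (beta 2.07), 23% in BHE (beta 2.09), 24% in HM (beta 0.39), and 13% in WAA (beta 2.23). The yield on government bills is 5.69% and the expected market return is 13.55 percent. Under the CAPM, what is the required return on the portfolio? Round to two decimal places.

18.99%

β_P = Σ w_i β_i = 0.40×2.07 + 0.23×2.09 + 0.24×0.39 + 0.13×2.23 = 1.6922
MRP = 13.55% − 5.69% = 7.86%
E(R_P) = R_f + β_P × MRP = 5.69% + 1.6922 × 7.86% = 18.99%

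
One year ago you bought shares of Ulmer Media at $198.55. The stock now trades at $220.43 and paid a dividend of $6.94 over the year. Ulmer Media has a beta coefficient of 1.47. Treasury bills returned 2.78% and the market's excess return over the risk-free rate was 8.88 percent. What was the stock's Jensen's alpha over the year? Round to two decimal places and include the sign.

Realised HPR = (P1 + D1 − P0) / P0 = (220.43 + 6.94 − 198.55) / 198.55 = 28.82 / 198.55 = 14.5152%
CAPM required = R_f + β·MRP = 2.78% + 1.47 × 8.88% = 15.8336%
α = realised − required = 14.5152% − 15.8336% = -1.32%

-1.32%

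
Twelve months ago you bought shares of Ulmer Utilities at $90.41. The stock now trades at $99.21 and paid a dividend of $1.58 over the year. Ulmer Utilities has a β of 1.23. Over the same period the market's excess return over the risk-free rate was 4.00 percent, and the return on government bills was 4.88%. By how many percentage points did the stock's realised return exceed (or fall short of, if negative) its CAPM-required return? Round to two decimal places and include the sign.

Realised HPR = (P1 + D1 − P0) / P0 = (99.21 + 1.58 − 90.41) / 90.41 = 10.38 / 90.41 = 11.4810%
CAPM required = R_f + β·MRP = 4.88% + 1.23 × 4.00% = 9.8000%
α = realised − required = 11.4810% − 9.8000% = +1.68%

+1.68%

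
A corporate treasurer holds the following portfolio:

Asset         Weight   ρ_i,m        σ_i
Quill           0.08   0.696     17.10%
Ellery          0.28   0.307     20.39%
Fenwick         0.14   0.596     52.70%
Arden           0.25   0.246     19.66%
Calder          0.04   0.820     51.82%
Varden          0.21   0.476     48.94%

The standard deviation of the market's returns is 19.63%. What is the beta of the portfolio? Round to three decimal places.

β_Quill = 0.696 × 17.10% / 19.63% = 0.6063
β_Ellery = 0.307 × 20.39% / 19.63% = 0.3189
β_Fenwick = 0.596 × 52.70% / 19.63% = 1.6001
β_Arden = 0.246 × 19.66% / 19.63% = 0.2464
β_Calder = 0.820 × 51.82% / 19.63% = 2.1647
β_Varden = 0.476 × 48.94% / 19.63% = 1.1867
β_P = Σ w_i β_i = 0.08×0.6063 + 0.28×0.3189 + 0.14×1.6001 + 0.25×0.2464 + 0.04×2.1647 + 0.21×1.1867 = 0.7592

0.759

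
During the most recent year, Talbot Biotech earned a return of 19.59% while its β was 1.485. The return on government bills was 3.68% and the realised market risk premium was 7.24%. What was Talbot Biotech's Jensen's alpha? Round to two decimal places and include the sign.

+5.16%

CAPM benchmark = R_f + β(R_m − R_f) = 3.68% + 1.485 × 7.24% = 14.43140%
α = actual − benchmark = 19.59% − 14.43140% = +5.16%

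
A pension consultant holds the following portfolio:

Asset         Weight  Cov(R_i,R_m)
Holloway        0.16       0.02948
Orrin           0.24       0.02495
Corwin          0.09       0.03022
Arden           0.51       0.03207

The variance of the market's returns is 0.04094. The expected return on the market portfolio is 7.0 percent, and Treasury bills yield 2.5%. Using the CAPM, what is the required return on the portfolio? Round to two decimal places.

5.77%

β_Holloway = 0.02948 / 0.04094 = 0.7201
β_Orrin = 0.02495 / 0.04094 = 0.6094
β_Corwin = 0.03022 / 0.04094 = 0.7382
β_Arden = 0.03207 / 0.04094 = 0.7833
β_P = Σ w_i β_i = 0.16×0.7201 + 0.24×0.6094 + 0.09×0.7382 + 0.51×0.7833 = 0.7274
MRP = 7.0% − 2.5% = 4.50%
E(R_P) = R_f + β_P × MRP = 2.5% + 0.7274 × 4.5% = 5.77%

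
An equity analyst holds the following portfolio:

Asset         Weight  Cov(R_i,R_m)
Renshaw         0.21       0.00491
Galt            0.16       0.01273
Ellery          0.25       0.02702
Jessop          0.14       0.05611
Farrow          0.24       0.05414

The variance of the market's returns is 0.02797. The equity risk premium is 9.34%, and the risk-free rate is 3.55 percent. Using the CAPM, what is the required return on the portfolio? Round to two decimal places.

13.79%

β_Renshaw = 0.00491 / 0.02797 = 0.1755
β_Galt = 0.01273 / 0.02797 = 0.4551
β_Ellery = 0.02702 / 0.02797 = 0.9660
β_Jessop = 0.05611 / 0.02797 = 2.0061
β_Farrow = 0.05414 / 0.02797 = 1.9356
β_P = Σ w_i β_i = 0.21×0.1755 + 0.16×0.4551 + 0.25×0.9660 + 0.14×2.0061 + 0.24×1.9356 = 1.0966
E(R_P) = R_f + β_P × MRP = 3.55% + 1.0966 × 9.34% = 13.79%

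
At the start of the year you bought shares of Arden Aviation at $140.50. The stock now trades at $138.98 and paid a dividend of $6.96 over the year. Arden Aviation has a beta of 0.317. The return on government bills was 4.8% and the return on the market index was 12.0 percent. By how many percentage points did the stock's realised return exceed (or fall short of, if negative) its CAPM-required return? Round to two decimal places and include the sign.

Realised HPR = (P1 + D1 − P0) / P0 = (138.98 + 6.96 − 140.50) / 140.50 = 5.44 / 140.50 = 3.8719%
MRP = 12.0% − 4.8% = 7.20%
CAPM required = R_f + β·MRP = 4.8% + 0.317 × 7.2% = 7.0824%
α = realised − required = 3.8719% − 7.0824% = -3.21%

-3.21%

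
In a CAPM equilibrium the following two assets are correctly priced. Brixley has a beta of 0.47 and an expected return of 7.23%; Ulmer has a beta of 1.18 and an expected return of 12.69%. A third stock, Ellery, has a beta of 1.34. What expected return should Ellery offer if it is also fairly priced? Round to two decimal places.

13.92%

MRP (SML slope) = (12.69% − 7.23%) / (1.18 − 0.47) = 5.46% / 0.71 = 7.6901%
R_f (intercept) = 7.23% − 0.47 × 7.6901% = 3.6157%
E(R_Ellery) = R_f + β × MRP = 3.6157% + 1.34 × 7.6901% = 13.92%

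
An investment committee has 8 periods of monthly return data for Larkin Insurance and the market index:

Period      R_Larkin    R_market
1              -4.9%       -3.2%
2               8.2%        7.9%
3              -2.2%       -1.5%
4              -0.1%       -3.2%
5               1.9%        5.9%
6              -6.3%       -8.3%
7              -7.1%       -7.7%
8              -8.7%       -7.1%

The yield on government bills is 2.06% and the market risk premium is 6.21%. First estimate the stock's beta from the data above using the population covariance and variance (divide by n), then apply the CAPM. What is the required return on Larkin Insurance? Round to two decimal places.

Mean R_i = (-4.9 + 8.2 − 2.2 − 0.1 + 1.9 − 6.3 − 7.1 − 8.7) / 8 = -2.4000%
Mean R_m = (-3.2 + 7.9 − 1.5 − 3.2 + 5.9 − 8.3 − 7.7 − 7.1) / 8 = -2.1500%
Σ(R_i − R̄_i)(R_m − R̄_m) = 222.7400  ⇒  Cov = 222.7400 / 8 = 27.8425
Σ(R_m − R̄_m)² = 261.5600  ⇒  Var(R_m) = 261.5600 / 8 = 32.6950
β = Cov / Var(R_m) = 27.8425 / 32.6950 = 0.8516
E(R) = R_f + β × MRP = 2.06% + 0.8516 × 6.21% = 7.35%

7.35%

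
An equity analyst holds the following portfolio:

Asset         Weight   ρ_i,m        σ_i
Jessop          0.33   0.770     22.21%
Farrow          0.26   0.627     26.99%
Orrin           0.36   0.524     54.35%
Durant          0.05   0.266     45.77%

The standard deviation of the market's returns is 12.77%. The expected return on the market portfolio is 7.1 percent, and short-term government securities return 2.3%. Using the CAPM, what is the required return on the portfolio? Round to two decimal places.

10.16%

β_Jessop = 0.770 × 22.21% / 12.77% = 1.3392
β_Farrow = 0.627 × 26.99% / 12.77% = 1.3252
β_Orrin = 0.524 × 54.35% / 12.77% = 2.2302
β_Durant = 0.266 × 45.77% / 12.77% = 0.9534
β_P = Σ w_i β_i = 0.33×1.3392 + 0.26×1.3252 + 0.36×2.2302 + 0.05×0.9534 = 1.6370
MRP = 7.1% − 2.3% = 4.80%
E(R_P) = R_f + β_P × MRP = 2.3% + 1.6370 × 4.8% = 10.16%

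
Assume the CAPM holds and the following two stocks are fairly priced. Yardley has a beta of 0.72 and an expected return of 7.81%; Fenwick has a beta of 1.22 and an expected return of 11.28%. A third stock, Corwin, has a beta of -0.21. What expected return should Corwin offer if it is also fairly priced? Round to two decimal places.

1.36%

MRP (SML slope) = (11.28% − 7.81%) / (1.22 − 0.72) = 3.47% / 0.50 = 6.9400%
R_f (intercept) = 7.81% − 0.72 × 6.9400% = 2.8132%
E(R_Corwin) = R_f + β × MRP = 2.8132% + -0.21 × 6.9400% = 1.36%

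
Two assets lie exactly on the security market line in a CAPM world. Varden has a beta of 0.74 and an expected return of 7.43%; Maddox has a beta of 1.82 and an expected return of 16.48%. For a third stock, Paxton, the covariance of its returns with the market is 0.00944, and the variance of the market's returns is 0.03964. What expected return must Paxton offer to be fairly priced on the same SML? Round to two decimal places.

MRP = (16.48% − 7.43%) / (1.82 − 0.74) = 8.3796%
R_f = 7.43% − 0.74 × 8.3796% = 1.2291%
β_Paxton = Cov / Var(R_m) = 0.00944 / 0.03964 = 0.2381
E(R_Paxton) = R_f + β × MRP = 1.2291% + 0.2381 × 8.3796% = 3.22%

3.22%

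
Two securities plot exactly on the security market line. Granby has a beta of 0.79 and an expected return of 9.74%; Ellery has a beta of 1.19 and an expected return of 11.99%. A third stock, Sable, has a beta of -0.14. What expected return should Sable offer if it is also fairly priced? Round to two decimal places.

4.51%

MRP (SML slope) = (11.99% − 9.74%) / (1.19 − 0.79) = 2.25% / 0.40 = 5.6250%
R_f (intercept) = 9.74% − 0.79 × 5.6250% = 5.2963%
E(R_Sable) = R_f + β × MRP = 5.2963% + -0.14 × 5.6250% = 4.51%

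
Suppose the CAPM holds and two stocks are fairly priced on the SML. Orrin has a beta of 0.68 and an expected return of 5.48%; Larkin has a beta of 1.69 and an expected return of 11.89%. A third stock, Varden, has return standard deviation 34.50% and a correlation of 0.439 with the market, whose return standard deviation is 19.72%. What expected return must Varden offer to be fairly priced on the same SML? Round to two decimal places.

MRP = (11.89% − 5.48%) / (1.69 − 0.68) = 6.3465%
R_f = 5.48% − 0.68 × 6.3465% = 1.1644%
β_Varden = ρ·σ_i/σ_m = 0.439 × 34.50 / 19.72 = 0.7680
E(R_Varden) = R_f + β × MRP = 1.1644% + 0.7680 × 6.3465% = 6.04%

6.04%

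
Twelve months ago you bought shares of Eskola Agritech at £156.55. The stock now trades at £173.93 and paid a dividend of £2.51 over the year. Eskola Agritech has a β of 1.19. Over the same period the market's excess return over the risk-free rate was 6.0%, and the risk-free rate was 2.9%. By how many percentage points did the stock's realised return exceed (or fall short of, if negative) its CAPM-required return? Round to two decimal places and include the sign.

Realised HPR = (P1 + D1 − P0) / P0 = (173.93 + 2.51 − 156.55) / 156.55 = 19.89 / 156.55 = 12.7052%
CAPM required = R_f + β·MRP = 2.9% + 1.19 × 6.0% = 10.0400%
α = realised − required = 12.7052% − 10.0400% = +2.67%

+2.67%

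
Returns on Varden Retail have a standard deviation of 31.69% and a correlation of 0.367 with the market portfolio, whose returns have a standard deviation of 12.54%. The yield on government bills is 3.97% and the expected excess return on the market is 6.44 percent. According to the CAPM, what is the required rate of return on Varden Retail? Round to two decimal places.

β = ρ × σ_i / σ_m = 0.367 × 31.69% / 12.54% = 0.9275
E(R) = 3.97% + 0.9275 × 6.44% = 9.94%

9.94%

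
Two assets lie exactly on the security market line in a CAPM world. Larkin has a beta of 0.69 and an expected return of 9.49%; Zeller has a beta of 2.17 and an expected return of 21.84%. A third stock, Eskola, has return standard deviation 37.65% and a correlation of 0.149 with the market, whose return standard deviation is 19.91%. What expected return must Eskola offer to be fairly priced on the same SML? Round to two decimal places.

6.08%

MRP = (21.84% − 9.49%) / (2.17 − 0.69) = 8.3446%
R_f = 9.49% − 0.69 × 8.3446% = 3.7322%
β_Eskola = ρ·σ_i/σ_m = 0.149 × 37.65 / 19.91 = 0.2818
E(R_Eskola) = R_f + β × MRP = 3.7322% + 0.2818 × 8.3446% = 6.08%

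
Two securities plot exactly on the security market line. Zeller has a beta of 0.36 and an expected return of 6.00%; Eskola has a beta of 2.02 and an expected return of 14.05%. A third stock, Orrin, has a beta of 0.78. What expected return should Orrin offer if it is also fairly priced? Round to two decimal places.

8.04%

MRP (SML slope) = (14.05% − 6.00%) / (2.02 − 0.36) = 8.05% / 1.66 = 4.8494%
R_f (intercept) = 6.00% − 0.36 × 4.8494% = 4.2542%
E(R_Orrin) = R_f + β × MRP = 4.2542% + 0.78 × 4.8494% = 8.04%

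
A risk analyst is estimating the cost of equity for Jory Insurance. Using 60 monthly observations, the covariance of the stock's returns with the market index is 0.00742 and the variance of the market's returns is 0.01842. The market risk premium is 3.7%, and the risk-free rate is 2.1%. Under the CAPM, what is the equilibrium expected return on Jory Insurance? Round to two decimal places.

3.59%

β = Cov(R_i, R_m) / Var(R_m) = 0.00742 / 0.01842 = 0.4028
E(R) = R_f + β × MRP = 2.1% + 0.4028 × 3.7% = 3.59%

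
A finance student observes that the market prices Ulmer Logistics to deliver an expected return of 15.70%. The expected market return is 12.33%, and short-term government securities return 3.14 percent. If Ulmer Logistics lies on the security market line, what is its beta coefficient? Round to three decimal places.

MRP = 12.33% − 3.14% = 9.19%
β = (E(R) − R_f) / MRP = (15.70% − 3.14%) / 9.19% = 12.56% / 9.19% = 1.367

1.367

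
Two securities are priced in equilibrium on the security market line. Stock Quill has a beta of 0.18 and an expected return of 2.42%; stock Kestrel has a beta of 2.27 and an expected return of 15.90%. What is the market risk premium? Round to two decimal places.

6.45%

Both satisfy E(R) = R_f + β·MRP, so the slope of the SML is
MRP = (15.90% − 2.42%) / (2.27 − 0.18) = 13.48% / 2.09 = 6.4498%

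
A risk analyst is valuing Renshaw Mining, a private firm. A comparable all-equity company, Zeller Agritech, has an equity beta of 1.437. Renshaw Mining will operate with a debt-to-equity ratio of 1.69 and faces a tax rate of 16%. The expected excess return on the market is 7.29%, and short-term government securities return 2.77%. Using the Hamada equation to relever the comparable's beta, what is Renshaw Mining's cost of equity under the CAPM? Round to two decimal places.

β_L = β_U × [1 + (1 − t)(D/E)] = 1.437 × [1 + (1 − 0.16) × 1.69]
    = 1.437 × [1 + 0.84 × 1.69] = 1.437 × 2.4196 = 3.4770
E(R) = R_f + β_L × MRP = 2.77% + 3.4770 × 7.29% = 28.12%

28.12%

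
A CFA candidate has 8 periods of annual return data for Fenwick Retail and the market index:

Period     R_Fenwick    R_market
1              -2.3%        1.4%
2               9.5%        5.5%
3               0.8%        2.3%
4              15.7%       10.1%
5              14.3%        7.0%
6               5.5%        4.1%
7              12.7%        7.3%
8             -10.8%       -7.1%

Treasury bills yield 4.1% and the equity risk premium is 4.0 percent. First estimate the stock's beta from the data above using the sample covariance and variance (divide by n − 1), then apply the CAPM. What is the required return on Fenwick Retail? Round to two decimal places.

10.93%

Mean R_i = (-2.3 + 9.5 + 0.8 + 15.7 + 14.3 + 5.5 + 12.7 − 10.8) / 8 = 5.6750%
Mean R_m = (1.4 + 5.5 + 2.3 + 10.1 + 7.0 + 4.1 + 7.3 − 7.1) / 8 = 3.8250%
Σ(R_i − R̄_i)(R_m − R̄_m) = 327.8250  ⇒  Cov = 327.8250 / 7 = 46.8321
Σ(R_m − R̄_m)² = 191.9750  ⇒  Var(R_m) = 191.9750 / 7 = 27.4250
β = Cov / Var(R_m) = 46.8321 / 27.4250 = 1.7076
E(R) = R_f + β × MRP = 4.1% + 1.7076 × 4.0% = 10.93%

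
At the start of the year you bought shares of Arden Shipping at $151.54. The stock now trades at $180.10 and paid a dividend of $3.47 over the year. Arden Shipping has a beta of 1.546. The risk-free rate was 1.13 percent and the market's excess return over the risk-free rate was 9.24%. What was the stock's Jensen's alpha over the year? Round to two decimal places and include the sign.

Realised HPR = (P1 + D1 − P0) / P0 = (180.10 + 3.47 − 151.54) / 151.54 = 32.03 / 151.54 = 21.1363%
CAPM required = R_f + β·MRP = 1.13% + 1.546 × 9.24% = 15.41504%
α = realised − required = 21.1363% − 15.41504% = +5.72%

+5.72%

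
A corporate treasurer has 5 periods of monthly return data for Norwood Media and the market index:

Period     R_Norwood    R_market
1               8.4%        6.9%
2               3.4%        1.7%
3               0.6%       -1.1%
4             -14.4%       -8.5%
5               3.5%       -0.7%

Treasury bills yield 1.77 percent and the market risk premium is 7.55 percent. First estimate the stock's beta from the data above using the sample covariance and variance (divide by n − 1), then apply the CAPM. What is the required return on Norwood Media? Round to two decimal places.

Mean R_i = (8.4 + 3.4 + 0.6 − 14.4 + 3.5) / 5 = 0.3000%
Mean R_m = (6.9 + 1.7 − 1.1 − 8.5 − 0.7) / 5 = -0.3400%
Σ(R_i − R̄_i)(R_m − R̄_m) = 183.5400  ⇒  Cov = 183.5400 / 4 = 45.8850
Σ(R_m − R̄_m)² = 123.8720  ⇒  Var(R_m) = 123.8720 / 4 = 30.9680
β = Cov / Var(R_m) = 45.8850 / 30.9680 = 1.4817
E(R) = R_f + β × MRP = 1.77% + 1.4817 × 7.55% = 12.96%

12.96%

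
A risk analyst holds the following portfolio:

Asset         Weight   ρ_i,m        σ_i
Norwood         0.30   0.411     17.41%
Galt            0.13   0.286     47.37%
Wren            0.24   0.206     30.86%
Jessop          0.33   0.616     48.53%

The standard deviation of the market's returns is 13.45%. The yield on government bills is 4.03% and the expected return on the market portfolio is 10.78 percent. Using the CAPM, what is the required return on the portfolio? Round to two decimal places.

β_Norwood = 0.411 × 17.41% / 13.45% = 0.5320
β_Galt = 0.286 × 47.37% / 13.45% = 1.0073
β_Wren = 0.206 × 30.86% / 13.45% = 0.4727
β_Jessop = 0.616 × 48.53% / 13.45% = 2.2226
β_P = Σ w_i β_i = 0.30×0.5320 + 0.13×1.0073 + 0.24×0.4727 + 0.33×2.2226 = 1.1375
MRP = 10.78% − 4.03% = 6.75%
E(R_P) = R_f + β_P × MRP = 4.03% + 1.1375 × 6.75% = 11.71%

11.71%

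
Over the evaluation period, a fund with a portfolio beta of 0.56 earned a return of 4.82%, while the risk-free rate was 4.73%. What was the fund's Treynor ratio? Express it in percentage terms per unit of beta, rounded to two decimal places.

Treynor = (R_P − R_f) / β_P = (4.82% − 4.73%) / 0.5600 = 0.09% / 0.5600 = 0.16%

0.16%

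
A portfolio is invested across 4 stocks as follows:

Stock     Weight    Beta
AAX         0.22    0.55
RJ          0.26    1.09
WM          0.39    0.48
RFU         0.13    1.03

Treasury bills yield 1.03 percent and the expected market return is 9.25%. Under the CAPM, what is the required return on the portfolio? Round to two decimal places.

6.99%

β_P = Σ w_i β_i = 0.22×0.55 + 0.26×1.09 + 0.39×0.48 + 0.13×1.03 = 0.7255
MRP = 9.25% − 1.03% = 8.22%
E(R_P) = R_f + β_P × MRP = 1.03% + 0.7255 × 8.22% = 6.99%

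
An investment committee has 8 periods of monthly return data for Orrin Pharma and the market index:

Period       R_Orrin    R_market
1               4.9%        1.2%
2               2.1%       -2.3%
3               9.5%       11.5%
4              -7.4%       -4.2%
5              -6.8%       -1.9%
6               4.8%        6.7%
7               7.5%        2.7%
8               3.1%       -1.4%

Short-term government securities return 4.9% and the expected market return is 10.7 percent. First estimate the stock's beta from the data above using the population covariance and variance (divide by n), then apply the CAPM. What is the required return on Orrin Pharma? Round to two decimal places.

10.10%

Mean R_i = (4.9 + 2.1 + 9.5 − 7.4 − 6.8 + 4.8 + 7.5 + 3.1) / 8 = 2.2125%
Mean R_m = (1.2 − 2.3 + 11.5 − 4.2 − 1.9 + 6.7 + 2.7 − 1.4) / 8 = 1.5375%
Σ(R_i − R̄_i)(R_m − R̄_m) = 175.1563  ⇒  Cov = 175.1563 / 8 = 21.8945
Σ(R_m − R̄_m)² = 195.4588  ⇒  Var(R_m) = 195.4588 / 8 = 24.4324
β = Cov / Var(R_m) = 21.8945 / 24.4324 = 0.8961
MRP = 10.7% − 4.9% = 5.80%
E(R) = R_f + β × MRP = 4.9% + 0.8961 × 5.8% = 10.10%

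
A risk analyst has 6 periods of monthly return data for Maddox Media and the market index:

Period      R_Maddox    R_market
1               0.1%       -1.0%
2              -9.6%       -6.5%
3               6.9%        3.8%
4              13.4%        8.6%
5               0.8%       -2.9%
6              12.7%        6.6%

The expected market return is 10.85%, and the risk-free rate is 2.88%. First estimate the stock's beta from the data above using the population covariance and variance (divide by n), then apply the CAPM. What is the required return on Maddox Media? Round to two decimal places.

Mean R_i = (0.1 − 9.6 + 6.9 + 13.4 + 0.8 + 12.7) / 6 = 4.0500%
Mean R_m = (-1.0 − 6.5 + 3.8 + 8.6 − 2.9 + 6.6) / 6 = 1.4333%
Σ(R_i − R̄_i)(R_m − R̄_m) = 250.4300  ⇒  Cov = 250.4300 / 6 = 41.7383
Σ(R_m − R̄_m)² = 171.2933  ⇒  Var(R_m) = 171.2933 / 6 = 28.5489
β = Cov / Var(R_m) = 41.7383 / 28.5489 = 1.4620
MRP = 10.85% − 2.88% = 7.97%
E(R) = R_f + β × MRP = 2.88% + 1.4620 × 7.97% = 14.53%

14.53%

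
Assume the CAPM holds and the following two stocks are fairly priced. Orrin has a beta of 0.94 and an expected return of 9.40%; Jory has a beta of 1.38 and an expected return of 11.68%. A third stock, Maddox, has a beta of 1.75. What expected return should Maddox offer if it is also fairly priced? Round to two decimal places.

13.60%

MRP (SML slope) = (11.68% − 9.40%) / (1.38 − 0.94) = 2.28% / 0.44 = 5.1818%
R_f (intercept) = 9.40% − 0.94 × 5.1818% = 4.5291%
E(R_Maddox) = R_f + β × MRP = 4.5291% + 1.75 × 5.1818% = 13.60%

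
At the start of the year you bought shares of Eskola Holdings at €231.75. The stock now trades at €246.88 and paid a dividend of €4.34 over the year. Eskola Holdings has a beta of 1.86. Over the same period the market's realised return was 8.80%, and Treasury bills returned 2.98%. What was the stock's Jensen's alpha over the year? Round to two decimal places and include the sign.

Realised HPR = (P1 + D1 − P0) / P0 = (246.88 + 4.34 − 231.75) / 231.75 = 19.47 / 231.75 = 8.4013%
MRP = 8.80% − 2.98% = 5.82%
CAPM required = R_f + β·MRP = 2.98% + 1.86 × 5.82% = 13.8052%
α = realised − required = 8.4013% − 13.8052% = -5.40%

-5.40%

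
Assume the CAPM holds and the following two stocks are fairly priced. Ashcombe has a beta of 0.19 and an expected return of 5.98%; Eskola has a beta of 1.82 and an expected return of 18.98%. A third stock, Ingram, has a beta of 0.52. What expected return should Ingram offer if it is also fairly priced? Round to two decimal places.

8.61%

MRP (SML slope) = (18.98% − 5.98%) / (1.82 − 0.19) = 13.00% / 1.63 = 7.9755%
R_f (intercept) = 5.98% − 0.19 × 7.9755% = 4.4647%
E(R_Ingram) = R_f + β × MRP = 4.4647% + 0.52 × 7.9755% = 8.61%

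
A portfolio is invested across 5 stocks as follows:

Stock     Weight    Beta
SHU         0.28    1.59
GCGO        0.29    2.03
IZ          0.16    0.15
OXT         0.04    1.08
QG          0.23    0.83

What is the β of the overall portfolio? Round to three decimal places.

1.292

β_P = Σ w_i β_i = 0.28×1.59 + 0.29×2.03 + 0.16×0.15 + 0.04×1.08 + 0.23×0.83 = 1.2920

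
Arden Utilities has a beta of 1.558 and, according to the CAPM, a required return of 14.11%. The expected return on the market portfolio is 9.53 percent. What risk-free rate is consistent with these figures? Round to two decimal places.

1.32%

E(R) = R_f + β(E(R_m) − R_f) = R_f(1 − β) + β·E(R_m)
14.11% = R_f × (1 − 1.558) + 1.558 × 9.53%
14.11% = R_f × -0.558 + 14.84774%
R_f = (14.11% − 14.84774%) / -0.558 = 1.32%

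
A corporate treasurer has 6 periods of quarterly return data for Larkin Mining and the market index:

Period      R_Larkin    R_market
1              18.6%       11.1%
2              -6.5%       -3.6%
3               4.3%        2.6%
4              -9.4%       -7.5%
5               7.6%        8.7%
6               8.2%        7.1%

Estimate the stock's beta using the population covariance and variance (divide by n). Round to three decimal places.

Mean R_i = (18.6 − 6.5 + 4.3 − 9.4 + 7.6 + 8.2) / 6 = 3.8000%
Mean R_m = (11.1 − 3.6 + 2.6 − 7.5 + 8.7 + 7.1) / 6 = 3.0667%
Σ(R_i − R̄_i)(R_m − R̄_m) = 365.9600  ⇒  Cov = 365.9600 / 6 = 60.9933
Σ(R_m − R̄_m)² = 268.8533  ⇒  Var(R_m) = 268.8533 / 6 = 44.8089
β = Cov / Var(R_m) = 60.9933 / 44.8089 = 1.3612

1.361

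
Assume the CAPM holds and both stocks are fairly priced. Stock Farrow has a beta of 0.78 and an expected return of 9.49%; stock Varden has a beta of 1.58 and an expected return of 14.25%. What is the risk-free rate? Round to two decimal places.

4.85%

Both satisfy E(R) = R_f + β·MRP, so the slope of the SML is
MRP = (14.25% − 9.49%) / (1.58 − 0.78) = 4.76% / 0.80 = 5.9500%
R_f = E(R_Farrow) − β_Farrow·MRP = 9.49% − 0.78 × 5.9500% = 4.8490%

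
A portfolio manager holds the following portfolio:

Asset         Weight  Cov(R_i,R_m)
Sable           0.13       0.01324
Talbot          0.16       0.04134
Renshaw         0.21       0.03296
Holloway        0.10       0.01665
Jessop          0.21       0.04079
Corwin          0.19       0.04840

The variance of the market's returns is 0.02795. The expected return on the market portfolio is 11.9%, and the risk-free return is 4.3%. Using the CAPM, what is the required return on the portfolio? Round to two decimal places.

β_Sable = 0.01324 / 0.02795 = 0.4737
β_Talbot = 0.04134 / 0.02795 = 1.4791
β_Renshaw = 0.03296 / 0.02795 = 1.1792
β_Holloway = 0.01665 / 0.02795 = 0.5957
β_Jessop = 0.04079 / 0.02795 = 1.4594
β_Corwin = 0.04840 / 0.02795 = 1.7317
β_P = Σ w_i β_i = 0.13×0.4737 + 0.16×1.4791 + 0.21×1.1792 + 0.10×0.5957 + 0.21×1.4594 + 0.19×1.7317 = 1.2409
MRP = 11.9% − 4.3% = 7.60%
E(R_P) = R_f + β_P × MRP = 4.3% + 1.2409 × 7.6% = 13.73%

13.73%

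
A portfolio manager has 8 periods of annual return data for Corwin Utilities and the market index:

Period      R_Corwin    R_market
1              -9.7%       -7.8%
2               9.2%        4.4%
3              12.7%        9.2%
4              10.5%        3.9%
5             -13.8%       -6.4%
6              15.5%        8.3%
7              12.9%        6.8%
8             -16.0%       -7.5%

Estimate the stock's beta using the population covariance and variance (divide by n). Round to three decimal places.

Mean R_i = (-9.7 + 9.2 + 12.7 + 10.5 − 13.8 + 15.5 + 12.9 − 16.0) / 8 = 2.6625%
Mean R_m = (-7.8 + 4.4 + 9.2 + 3.9 − 6.4 + 8.3 + 6.8 − 7.5) / 8 = 1.3625%
Σ(R_i − R̄_i)(R_m − R̄_m) = 669.5988  ⇒  Cov = 669.5988 / 8 = 83.6999
Σ(R_m − R̄_m)² = 377.5388  ⇒  Var(R_m) = 377.5388 / 8 = 47.1924
β = Cov / Var(R_m) = 83.6999 / 47.1924 = 1.7736

1.774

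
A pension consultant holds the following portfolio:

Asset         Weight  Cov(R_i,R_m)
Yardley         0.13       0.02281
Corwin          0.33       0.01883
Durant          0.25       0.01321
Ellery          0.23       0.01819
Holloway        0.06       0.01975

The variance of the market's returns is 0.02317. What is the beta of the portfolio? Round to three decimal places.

β_Yardley = 0.02281 / 0.02317 = 0.9845
β_Corwin = 0.01883 / 0.02317 = 0.8127
β_Durant = 0.01321 / 0.02317 = 0.5701
β_Ellery = 0.01819 / 0.02317 = 0.7851
β_Holloway = 0.01975 / 0.02317 = 0.8524
β_P = Σ w_i β_i = 0.13×0.9845 + 0.33×0.8127 + 0.25×0.5701 + 0.23×0.7851 + 0.06×0.8524 = 0.7704

0.770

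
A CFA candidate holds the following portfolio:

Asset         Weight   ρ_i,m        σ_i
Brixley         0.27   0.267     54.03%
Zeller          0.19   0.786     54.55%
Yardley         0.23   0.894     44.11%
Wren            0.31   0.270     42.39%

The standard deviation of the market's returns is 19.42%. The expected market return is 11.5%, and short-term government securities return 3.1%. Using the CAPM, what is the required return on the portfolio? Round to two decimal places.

13.77%

β_Brixley = 0.267 × 54.03% / 19.42% = 0.7428
β_Zeller = 0.786 × 54.55% / 19.42% = 2.2078
β_Yardley = 0.894 × 44.11% / 19.42% = 2.0306
β_Wren = 0.270 × 42.39% / 19.42% = 0.5894
β_P = Σ w_i β_i = 0.27×0.7428 + 0.19×2.2078 + 0.23×2.0306 + 0.31×0.5894 = 1.2698
MRP = 11.5% − 3.1% = 8.40%
E(R_P) = R_f + β_P × MRP = 3.1% + 1.2698 × 8.4% = 13.77%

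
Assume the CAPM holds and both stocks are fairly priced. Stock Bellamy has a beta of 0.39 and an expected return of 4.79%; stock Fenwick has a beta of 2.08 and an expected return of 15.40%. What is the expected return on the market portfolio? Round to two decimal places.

Both satisfy E(R) = R_f + β·MRP, so the slope of the SML is
MRP = (15.40% − 4.79%) / (2.08 − 0.39) = 10.61% / 1.69 = 6.2781%
R_f = E(R_Bellamy) − β_Bellamy·MRP = 4.79% − 0.39 × 6.2781% = 2.3415%
E(R_m) = R_f + MRP = 2.3415% + 6.2781% = 8.62%

8.62%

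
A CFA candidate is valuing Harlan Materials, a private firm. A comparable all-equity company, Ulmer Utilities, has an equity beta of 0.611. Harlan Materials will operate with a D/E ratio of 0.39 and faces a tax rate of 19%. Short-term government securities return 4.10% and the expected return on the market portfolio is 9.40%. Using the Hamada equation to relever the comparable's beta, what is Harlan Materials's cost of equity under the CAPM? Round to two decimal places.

β_L = β_U × [1 + (1 − t)(D/E)] = 0.611 × [1 + (1 − 0.19) × 0.39]
    = 0.611 × [1 + 0.81 × 0.39] = 0.611 × 1.3159 = 0.8040
MRP = 9.40% − 4.10% = 5.30%
E(R) = R_f + β_L × MRP = 4.10% + 0.8040 × 5.30% = 8.36%

8.36%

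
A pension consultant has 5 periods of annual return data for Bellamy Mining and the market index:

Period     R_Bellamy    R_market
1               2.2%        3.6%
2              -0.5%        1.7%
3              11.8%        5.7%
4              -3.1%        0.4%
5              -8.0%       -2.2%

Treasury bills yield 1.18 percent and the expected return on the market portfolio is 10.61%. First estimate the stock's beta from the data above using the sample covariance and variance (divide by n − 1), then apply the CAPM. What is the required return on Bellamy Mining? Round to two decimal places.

23.52%

Mean R_i = (2.2 − 0.5 + 11.8 − 3.1 − 8.0) / 5 = 0.4800%
Mean R_m = (3.6 + 1.7 + 5.7 + 0.4 − 2.2) / 5 = 1.8400%
Σ(R_i − R̄_i)(R_m − R̄_m) = 86.2740  ⇒  Cov = 86.2740 / 4 = 21.5685
Σ(R_m − R̄_m)² = 36.4120  ⇒  Var(R_m) = 36.4120 / 4 = 9.1030
β = Cov / Var(R_m) = 21.5685 / 9.1030 = 2.3694
MRP = 10.61% − 1.18% = 9.43%
E(R) = R_f + β × MRP = 1.18% + 2.3694 × 9.43% = 23.52%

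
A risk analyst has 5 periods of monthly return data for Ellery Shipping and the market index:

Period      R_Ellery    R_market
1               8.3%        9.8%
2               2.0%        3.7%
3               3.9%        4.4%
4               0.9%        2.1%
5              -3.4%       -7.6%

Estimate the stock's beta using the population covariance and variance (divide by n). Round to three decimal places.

Mean R_i = (8.3 + 2.0 + 3.9 + 0.9 − 3.4) / 5 = 2.3400%
Mean R_m = (9.8 + 3.7 + 4.4 + 2.1 − 7.6) / 5 = 2.4800%
Σ(R_i − R̄_i)(R_m − R̄_m) = 104.6140  ⇒  Cov = 104.6140 / 5 = 20.9228
Σ(R_m − R̄_m)² = 160.5080  ⇒  Var(R_m) = 160.5080 / 5 = 32.1016
β = Cov / Var(R_m) = 20.9228 / 32.1016 = 0.6518

0.652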